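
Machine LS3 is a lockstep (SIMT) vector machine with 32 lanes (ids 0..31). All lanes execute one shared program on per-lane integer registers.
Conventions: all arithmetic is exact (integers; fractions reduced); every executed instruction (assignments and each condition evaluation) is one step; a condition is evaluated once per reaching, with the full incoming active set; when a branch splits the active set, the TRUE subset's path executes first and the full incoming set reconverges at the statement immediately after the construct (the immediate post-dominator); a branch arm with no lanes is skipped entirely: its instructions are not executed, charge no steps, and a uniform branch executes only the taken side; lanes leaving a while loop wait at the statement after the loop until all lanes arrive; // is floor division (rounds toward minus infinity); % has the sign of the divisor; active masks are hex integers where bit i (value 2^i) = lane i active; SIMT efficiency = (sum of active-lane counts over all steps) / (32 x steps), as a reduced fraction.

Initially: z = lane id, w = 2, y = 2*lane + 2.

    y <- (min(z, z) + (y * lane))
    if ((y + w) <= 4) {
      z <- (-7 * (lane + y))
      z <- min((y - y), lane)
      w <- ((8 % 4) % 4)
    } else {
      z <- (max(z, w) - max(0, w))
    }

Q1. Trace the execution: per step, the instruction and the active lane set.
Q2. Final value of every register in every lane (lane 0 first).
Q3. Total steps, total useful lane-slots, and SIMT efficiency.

step 0: y <- (min(z, z) + (y * lane)) 0xffffffff
step 1: eval ((y + w) <= 4)          0xffffffff
step 2: z <- (-7 * (lane + y))       0x00000001
step 3: z <- min((y - y), lane)      0x00000001
step 4: w <- ((8 % 4) % 4)           0x00000001
step 5: z <- (max(z, w) - max(0, w)) 0xfffffffe

Answer: 6 steps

z: 0,0,0,1,2,3,4,5,6,7,8,9,10,11,12,13,14,15,16,17,18,19,20,21,22,23,24,25,26,27,28,29
w: 0,2,2,2,2,2,2,2,2,2,2,2,2,2,2,2,2,2,2,2,2,2,2,2,2,2,2,2,2,2,2,2
y: 0,5,14,27,44,65,90,119,152,189,230,275,324,377,434,495,560,629,702,779,860,945,1034,1127,1224,1325,1430,1539,1652,1769,1890,2015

steps = 6; useful = 98; efficiency = 98/192 = 49/96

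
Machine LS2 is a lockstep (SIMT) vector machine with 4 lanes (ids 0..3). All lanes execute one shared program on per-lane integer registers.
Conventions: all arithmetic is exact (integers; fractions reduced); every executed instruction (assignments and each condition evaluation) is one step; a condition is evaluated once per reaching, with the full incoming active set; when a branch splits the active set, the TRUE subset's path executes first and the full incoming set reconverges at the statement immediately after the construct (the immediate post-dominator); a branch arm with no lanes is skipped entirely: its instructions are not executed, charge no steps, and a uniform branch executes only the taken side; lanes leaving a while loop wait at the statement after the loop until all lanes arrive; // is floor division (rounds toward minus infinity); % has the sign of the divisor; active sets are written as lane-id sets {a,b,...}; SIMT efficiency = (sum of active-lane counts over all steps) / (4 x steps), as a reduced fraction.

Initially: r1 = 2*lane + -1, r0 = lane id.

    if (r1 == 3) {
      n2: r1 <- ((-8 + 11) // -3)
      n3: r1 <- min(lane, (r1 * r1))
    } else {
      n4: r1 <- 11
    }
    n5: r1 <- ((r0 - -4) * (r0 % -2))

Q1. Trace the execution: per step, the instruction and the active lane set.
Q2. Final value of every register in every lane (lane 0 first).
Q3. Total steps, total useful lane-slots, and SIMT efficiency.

step 0: eval (r1 == 3)               {0,1,2,3}
step 1: r1 <- ((-8 + 11) // -3)      {2}
step 2: r1 <- min(lane, (r1 * r1))   {2}
step 3: r1 <- 11                     {0,1,3}
step 4: r1 <- ((r0 - -4) * (r0 % -2)) {0,1,2,3}

Answer: 5 steps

r1: 0,-5,0,-7
r0: 0,1,2,3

steps = 5; useful = 13; efficiency = 13/20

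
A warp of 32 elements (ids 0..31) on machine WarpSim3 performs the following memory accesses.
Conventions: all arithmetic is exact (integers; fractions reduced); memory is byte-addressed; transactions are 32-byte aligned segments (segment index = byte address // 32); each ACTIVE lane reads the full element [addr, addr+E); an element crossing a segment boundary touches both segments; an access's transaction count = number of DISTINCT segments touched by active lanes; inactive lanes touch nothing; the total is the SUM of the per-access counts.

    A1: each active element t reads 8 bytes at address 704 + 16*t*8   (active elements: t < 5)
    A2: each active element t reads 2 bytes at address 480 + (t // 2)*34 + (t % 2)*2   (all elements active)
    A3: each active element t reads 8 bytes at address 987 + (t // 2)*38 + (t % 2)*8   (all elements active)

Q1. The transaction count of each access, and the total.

A1: 5 transactions
A2: 17 transactions
A3: 20 transactions

Answer: 5,17,20; total 42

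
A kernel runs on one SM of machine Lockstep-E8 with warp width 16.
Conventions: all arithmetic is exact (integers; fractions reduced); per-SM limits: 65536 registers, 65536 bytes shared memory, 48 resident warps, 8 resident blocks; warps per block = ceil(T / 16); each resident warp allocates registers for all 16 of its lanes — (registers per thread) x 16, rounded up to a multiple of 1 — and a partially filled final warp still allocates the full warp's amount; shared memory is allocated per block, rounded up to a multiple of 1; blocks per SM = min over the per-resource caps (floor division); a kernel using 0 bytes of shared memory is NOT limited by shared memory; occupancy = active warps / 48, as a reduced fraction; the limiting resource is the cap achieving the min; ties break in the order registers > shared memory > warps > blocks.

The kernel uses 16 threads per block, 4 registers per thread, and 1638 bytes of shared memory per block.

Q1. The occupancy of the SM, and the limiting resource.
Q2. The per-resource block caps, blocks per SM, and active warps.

Answer: occupancy 1/6, limited by blocks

registers: 1024 blocks
shared memory: 40 blocks
warps: 48 blocks
blocks: 8 blocks

Answer: 8 blocks, 8 active warps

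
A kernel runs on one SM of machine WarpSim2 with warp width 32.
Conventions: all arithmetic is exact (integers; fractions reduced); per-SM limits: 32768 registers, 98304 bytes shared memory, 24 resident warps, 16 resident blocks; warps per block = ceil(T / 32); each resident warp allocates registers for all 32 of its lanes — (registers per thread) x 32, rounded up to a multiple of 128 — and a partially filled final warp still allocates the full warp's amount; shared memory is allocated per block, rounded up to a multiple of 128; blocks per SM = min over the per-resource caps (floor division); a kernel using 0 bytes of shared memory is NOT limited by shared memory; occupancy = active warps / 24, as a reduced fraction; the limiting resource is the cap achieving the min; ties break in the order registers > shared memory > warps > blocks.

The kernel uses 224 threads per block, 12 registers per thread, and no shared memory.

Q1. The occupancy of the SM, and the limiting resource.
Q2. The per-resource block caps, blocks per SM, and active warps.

Answer: occupancy 7/8, limited by warps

registers: 12 blocks
shared memory: no limit (kernel uses none)
warps: 3 blocks
blocks: 16 blocks

Answer: 3 blocks, 21 active warps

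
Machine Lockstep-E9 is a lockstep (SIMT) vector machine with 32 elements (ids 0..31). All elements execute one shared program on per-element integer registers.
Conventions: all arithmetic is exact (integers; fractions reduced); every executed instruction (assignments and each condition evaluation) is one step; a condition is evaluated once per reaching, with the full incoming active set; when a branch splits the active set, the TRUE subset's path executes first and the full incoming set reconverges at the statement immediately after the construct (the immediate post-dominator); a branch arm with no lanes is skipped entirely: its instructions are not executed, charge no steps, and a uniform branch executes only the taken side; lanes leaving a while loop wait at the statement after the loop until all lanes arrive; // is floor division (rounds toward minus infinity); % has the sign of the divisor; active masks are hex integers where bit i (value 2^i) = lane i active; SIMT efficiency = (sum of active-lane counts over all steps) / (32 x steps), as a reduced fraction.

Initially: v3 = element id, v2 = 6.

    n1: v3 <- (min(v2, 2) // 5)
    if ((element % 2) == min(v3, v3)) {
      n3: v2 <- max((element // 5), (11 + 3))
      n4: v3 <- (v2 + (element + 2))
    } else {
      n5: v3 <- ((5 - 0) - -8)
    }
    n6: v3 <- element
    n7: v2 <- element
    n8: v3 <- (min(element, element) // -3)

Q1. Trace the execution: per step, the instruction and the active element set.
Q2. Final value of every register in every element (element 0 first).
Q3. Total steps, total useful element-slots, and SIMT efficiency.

step 0: v3 <- (min(v2, 2) // 5)      0xffffffff
step 1: eval ((element % 2) == min(v3, v3)) 0xffffffff
step 2: v2 <- max((element // 5), (11 + 3)) 0x55555555
step 3: v3 <- (v2 + (element + 2))   0x55555555
step 4: v3 <- ((5 - 0) - -8)         0xaaaaaaaa
step 5: v3 <- element                0xffffffff
step 6: v2 <- element                0xffffffff
step 7: v3 <- (min(element, element) // -3) 0xffffffff

Answer: 8 steps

v3: 0,-1,-1,-1,-2,-2,-2,-3,-3,-3,-4,-4,-4,-5,-5,-5,-6,-6,-6,-7,-7,-7,-8,-8,-8,-9,-9,-9,-10,-10,-10,-11
v2: 0,1,2,3,4,5,6,7,8,9,10,11,12,13,14,15,16,17,18,19,20,21,22,23,24,25,26,27,28,29,30,31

steps = 8; useful = 208; efficiency = 208/256 = 13/16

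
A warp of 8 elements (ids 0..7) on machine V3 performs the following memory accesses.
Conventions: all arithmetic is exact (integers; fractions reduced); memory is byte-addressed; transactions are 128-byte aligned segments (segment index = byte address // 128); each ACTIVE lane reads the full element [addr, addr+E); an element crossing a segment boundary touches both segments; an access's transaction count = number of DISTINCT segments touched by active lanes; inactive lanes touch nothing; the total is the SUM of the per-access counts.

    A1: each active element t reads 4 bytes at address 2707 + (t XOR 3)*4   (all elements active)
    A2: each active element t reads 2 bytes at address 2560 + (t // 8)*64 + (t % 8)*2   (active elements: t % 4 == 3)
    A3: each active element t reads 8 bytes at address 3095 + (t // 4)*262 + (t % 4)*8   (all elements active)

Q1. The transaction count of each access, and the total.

A1: 1 transaction
A2: 1 transaction
A3: 2 transactions

Answer: 1,1,2; total 4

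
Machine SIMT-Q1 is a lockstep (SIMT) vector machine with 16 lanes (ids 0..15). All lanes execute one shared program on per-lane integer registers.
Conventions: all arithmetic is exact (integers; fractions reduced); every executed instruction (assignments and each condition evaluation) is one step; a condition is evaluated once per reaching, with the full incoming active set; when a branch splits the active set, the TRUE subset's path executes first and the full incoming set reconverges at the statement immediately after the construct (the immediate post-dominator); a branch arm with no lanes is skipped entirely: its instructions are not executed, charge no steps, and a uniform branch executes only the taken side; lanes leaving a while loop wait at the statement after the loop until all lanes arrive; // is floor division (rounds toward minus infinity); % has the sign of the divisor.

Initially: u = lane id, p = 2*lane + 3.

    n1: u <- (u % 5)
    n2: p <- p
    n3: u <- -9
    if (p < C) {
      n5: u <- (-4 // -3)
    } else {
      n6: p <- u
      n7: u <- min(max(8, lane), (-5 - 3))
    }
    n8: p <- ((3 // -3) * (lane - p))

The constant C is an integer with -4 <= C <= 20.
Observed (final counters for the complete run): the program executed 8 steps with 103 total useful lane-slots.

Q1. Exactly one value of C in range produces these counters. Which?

Answer: C = 20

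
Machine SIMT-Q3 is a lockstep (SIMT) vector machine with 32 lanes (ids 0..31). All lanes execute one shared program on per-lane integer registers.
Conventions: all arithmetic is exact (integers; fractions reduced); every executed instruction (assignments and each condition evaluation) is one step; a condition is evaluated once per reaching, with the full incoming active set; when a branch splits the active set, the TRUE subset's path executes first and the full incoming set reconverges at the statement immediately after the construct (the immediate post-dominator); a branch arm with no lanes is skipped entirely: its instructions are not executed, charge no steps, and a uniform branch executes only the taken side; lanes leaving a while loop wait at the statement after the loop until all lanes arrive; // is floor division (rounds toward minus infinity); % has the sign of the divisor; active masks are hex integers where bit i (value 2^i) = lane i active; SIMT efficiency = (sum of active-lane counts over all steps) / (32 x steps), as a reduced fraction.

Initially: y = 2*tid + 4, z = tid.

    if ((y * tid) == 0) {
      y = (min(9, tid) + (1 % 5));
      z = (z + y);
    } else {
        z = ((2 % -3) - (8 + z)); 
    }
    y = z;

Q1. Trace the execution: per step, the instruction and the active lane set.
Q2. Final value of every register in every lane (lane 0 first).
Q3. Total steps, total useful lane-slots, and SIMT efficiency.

step 0: eval ((y * tid) == 0)        0xffffffff
step 1: y <- (min(9, tid) + (1 % 5)) 0x00000001
step 2: z <- (z + y)                 0x00000001
step 3: z <- ((2 % -3) - (8 + z))    0xfffffffe
step 4: y <- z                       0xffffffff

Answer: 5 steps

y: 1,-10,-11,-12,-13,-14,-15,-16,-17,-18,-19,-20,-21,-22,-23,-24,-25,-26,-27,-28,-29,-30,-31,-32,-33,-34,-35,-36,-37,-38,-39,-40
z: 1,-10,-11,-12,-13,-14,-15,-16,-17,-18,-19,-20,-21,-22,-23,-24,-25,-26,-27,-28,-29,-30,-31,-32,-33,-34,-35,-36,-37,-38,-39,-40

steps = 5; useful = 97; efficiency = 97/160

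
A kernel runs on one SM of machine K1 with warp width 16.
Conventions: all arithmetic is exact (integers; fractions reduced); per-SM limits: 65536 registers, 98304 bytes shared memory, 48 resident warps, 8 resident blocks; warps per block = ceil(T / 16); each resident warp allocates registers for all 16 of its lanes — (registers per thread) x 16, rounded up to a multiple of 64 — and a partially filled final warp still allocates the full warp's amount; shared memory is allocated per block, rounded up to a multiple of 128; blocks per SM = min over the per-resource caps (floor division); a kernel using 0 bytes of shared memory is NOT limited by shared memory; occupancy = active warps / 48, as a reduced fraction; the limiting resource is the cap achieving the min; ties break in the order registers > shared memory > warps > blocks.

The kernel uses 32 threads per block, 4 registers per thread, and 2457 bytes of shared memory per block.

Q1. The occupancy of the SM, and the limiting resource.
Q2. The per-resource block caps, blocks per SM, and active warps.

Answer: occupancy 1/3, limited by blocks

registers: 512 blocks
shared memory: 38 blocks
warps: 24 blocks
blocks: 8 blocks

Answer: 8 blocks, 16 active warps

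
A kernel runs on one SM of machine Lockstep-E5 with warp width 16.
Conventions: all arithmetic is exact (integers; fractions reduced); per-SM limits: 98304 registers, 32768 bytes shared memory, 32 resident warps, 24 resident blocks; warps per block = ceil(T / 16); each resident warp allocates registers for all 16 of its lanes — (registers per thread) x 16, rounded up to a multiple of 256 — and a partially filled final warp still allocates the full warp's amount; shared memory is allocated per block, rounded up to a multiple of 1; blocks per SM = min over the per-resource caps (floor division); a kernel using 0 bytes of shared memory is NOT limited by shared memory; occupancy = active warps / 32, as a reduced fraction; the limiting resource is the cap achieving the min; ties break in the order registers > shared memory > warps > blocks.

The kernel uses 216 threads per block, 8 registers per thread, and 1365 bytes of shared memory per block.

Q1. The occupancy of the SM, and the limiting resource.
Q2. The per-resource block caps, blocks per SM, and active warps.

Answer: occupancy 7/8, limited by warps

registers: 27 blocks
shared memory: 24 blocks
warps: 2 blocks
blocks: 24 blocks

Answer: 2 blocks, 28 active warps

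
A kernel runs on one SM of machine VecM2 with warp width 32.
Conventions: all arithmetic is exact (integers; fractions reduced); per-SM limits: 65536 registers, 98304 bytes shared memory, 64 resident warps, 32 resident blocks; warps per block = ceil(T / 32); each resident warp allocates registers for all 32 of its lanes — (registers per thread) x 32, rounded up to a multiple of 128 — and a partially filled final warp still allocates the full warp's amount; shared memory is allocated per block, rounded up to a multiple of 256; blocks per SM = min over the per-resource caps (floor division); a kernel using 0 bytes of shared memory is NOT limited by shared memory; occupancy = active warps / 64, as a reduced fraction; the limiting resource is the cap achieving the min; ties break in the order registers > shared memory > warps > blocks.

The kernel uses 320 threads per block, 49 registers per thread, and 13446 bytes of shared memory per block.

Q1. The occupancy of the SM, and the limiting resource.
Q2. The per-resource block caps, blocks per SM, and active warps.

Answer: occupancy 15/32, limited by registers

registers: 3 blocks
shared memory: 7 blocks
warps: 6 blocks
blocks: 32 blocks

Answer: 3 blocks, 30 active warps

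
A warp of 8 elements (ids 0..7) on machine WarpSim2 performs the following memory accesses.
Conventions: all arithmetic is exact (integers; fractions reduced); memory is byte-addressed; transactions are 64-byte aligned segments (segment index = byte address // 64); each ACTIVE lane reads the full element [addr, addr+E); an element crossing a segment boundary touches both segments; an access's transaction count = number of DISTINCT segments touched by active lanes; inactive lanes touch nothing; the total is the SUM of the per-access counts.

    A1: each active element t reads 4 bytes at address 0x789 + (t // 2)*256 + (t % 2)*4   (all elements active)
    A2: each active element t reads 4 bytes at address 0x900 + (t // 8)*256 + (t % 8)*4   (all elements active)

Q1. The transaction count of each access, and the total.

A1: 4 transactions
A2: 1 transaction

Answer: 4,1; total 5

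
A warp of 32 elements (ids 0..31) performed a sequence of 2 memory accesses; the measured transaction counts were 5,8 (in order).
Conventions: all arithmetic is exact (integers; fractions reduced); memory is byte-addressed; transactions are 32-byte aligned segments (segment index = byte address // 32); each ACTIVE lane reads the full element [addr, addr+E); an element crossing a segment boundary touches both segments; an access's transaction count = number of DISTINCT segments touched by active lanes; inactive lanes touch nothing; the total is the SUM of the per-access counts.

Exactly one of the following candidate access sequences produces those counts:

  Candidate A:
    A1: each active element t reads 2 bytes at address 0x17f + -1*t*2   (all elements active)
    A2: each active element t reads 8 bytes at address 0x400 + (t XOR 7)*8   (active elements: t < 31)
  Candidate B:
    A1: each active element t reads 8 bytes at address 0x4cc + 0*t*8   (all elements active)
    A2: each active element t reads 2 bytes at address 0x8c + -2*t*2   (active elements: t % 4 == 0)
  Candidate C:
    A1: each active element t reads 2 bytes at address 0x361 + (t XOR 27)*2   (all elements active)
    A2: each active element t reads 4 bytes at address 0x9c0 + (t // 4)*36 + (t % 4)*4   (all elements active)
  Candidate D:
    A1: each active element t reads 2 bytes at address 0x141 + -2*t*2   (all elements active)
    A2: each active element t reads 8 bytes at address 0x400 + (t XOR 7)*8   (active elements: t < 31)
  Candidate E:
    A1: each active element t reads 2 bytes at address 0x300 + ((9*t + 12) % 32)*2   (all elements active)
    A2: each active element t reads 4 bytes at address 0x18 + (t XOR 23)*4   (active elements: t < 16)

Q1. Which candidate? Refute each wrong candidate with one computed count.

A: A1 gives 3 transactions, not 5
B: A1 gives 1 transaction, not 5
C: A1 gives 3 transactions, not 5
E: A1 gives 2 transactions, not 5
D: all counts match (5,8)

Answer: D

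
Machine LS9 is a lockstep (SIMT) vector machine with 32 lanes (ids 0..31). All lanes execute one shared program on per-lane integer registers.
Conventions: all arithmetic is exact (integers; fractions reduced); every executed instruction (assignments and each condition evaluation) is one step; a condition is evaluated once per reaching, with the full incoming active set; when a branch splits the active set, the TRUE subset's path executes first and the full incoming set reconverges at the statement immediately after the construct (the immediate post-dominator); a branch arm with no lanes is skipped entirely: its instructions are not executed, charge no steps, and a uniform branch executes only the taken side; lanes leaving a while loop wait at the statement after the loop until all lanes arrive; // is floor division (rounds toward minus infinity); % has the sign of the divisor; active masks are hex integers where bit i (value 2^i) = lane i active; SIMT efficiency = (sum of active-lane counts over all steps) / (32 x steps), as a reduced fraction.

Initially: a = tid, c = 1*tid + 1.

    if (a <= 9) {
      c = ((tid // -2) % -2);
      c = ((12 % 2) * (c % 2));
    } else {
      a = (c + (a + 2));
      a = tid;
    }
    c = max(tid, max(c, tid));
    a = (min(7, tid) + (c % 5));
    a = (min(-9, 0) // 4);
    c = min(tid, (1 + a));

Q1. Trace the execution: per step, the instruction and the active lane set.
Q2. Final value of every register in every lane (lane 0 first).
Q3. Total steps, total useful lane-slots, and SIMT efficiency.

step 0: eval (a <= 9)                0xffffffff
step 1: c <- ((tid // -2) % -2)      0x000003ff
step 2: c <- ((12 % 2) * (c % 2))    0x000003ff
step 3: a <- (c + (a + 2))           0xfffffc00
step 4: a <- tid                     0xfffffc00
step 5: c <- max(tid, max(c, tid))   0xffffffff
step 6: a <- (min(7, tid) + (c % 5)) 0xffffffff
step 7: a <- (min(-9, 0) // 4)       0xffffffff
step 8: c <- min(tid, (1 + a))       0xffffffff

Answer: 9 steps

a: -3,-3,-3,-3,-3,-3,-3,-3,-3,-3,-3,-3,-3,-3,-3,-3,-3,-3,-3,-3,-3,-3,-3,-3,-3,-3,-3,-3,-3,-3,-3,-3
c: -2,-2,-2,-2,-2,-2,-2,-2,-2,-2,-2,-2,-2,-2,-2,-2,-2,-2,-2,-2,-2,-2,-2,-2,-2,-2,-2,-2,-2,-2,-2,-2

steps = 9; useful = 224; efficiency = 224/288 = 7/9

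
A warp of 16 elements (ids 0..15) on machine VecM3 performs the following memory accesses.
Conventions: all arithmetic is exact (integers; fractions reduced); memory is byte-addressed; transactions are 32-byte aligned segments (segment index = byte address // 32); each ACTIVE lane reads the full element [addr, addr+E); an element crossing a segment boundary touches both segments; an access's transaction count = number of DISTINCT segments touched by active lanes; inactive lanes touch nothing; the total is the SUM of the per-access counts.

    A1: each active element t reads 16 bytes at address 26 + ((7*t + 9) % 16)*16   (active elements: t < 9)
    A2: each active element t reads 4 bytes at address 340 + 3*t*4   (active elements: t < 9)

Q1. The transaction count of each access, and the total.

A1: 9 transactions
A2: 4 transactions

Answer: 9,4; total 13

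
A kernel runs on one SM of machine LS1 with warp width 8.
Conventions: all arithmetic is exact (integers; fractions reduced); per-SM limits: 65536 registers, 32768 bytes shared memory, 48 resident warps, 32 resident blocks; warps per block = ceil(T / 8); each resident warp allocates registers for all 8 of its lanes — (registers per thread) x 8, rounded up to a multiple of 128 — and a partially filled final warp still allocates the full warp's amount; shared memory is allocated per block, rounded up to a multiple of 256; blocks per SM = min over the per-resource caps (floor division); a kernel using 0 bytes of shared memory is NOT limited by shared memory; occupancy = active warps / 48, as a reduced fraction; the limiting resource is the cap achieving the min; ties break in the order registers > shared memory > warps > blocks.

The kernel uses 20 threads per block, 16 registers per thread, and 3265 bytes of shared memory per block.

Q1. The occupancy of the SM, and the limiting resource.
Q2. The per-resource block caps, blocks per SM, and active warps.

Answer: occupancy 9/16, limited by shared memory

registers: 170 blocks
shared memory: 9 blocks
warps: 16 blocks
blocks: 32 blocks

Answer: 9 blocks, 27 active warps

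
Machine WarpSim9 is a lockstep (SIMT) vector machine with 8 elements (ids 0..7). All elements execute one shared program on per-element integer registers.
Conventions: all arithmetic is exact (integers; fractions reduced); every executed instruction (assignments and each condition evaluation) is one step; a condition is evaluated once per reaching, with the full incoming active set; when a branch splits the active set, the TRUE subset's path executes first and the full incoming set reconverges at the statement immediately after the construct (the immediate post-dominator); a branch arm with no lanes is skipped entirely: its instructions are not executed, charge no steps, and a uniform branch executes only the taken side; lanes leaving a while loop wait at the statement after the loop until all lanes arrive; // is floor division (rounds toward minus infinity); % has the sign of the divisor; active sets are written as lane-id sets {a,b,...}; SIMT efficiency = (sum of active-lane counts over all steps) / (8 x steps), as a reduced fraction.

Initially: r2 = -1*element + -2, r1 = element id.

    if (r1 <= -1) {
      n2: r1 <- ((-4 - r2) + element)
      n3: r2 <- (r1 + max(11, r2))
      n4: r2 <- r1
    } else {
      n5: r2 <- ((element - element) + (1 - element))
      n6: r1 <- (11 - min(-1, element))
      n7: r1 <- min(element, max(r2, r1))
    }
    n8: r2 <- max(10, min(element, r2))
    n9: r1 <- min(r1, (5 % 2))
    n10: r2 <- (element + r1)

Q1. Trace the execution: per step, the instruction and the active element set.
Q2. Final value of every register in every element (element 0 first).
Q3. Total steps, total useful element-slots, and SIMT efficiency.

step 0: eval (r1 <= -1)              {0,1,2,3,4,5,6,7}
step 1: r2 <- ((element - element) + (1 - element)) {0,1,2,3,4,5,6,7}
step 2: r1 <- (11 - min(-1, element)) {0,1,2,3,4,5,6,7}
step 3: r1 <- min(element, max(r2, r1)) {0,1,2,3,4,5,6,7}
step 4: r2 <- max(10, min(element, r2)) {0,1,2,3,4,5,6,7}
step 5: r1 <- min(r1, (5 % 2))       {0,1,2,3,4,5,6,7}
step 6: r2 <- (element + r1)         {0,1,2,3,4,5,6,7}

Answer: 7 steps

r2: 0,2,3,4,5,6,7,8
r1: 0,1,1,1,1,1,1,1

steps = 7; useful = 56; efficiency = 56/56 = 1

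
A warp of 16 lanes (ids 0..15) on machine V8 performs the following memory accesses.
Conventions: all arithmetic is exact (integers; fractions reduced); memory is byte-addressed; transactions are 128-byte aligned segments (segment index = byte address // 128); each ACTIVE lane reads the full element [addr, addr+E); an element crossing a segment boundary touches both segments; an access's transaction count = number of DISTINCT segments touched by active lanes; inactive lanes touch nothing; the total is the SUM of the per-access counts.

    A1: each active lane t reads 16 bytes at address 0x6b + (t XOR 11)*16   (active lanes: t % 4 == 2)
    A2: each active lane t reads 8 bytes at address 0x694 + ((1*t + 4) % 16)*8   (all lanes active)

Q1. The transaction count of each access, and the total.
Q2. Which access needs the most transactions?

A1: 3 transactions
A2: 2 transactions

Answer: 3,2; total 5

Answer: A1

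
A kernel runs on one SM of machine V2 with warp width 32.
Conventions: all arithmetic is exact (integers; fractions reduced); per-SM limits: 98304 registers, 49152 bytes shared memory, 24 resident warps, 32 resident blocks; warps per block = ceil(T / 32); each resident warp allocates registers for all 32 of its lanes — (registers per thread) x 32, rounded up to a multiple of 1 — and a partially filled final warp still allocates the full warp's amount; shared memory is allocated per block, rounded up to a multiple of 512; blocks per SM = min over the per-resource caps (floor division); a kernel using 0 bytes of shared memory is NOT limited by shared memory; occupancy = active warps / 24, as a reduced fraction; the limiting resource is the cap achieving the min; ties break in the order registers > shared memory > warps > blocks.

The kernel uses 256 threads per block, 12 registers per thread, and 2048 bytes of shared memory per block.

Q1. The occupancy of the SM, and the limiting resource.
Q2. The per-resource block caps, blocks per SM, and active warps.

Answer: occupancy 1, limited by warps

registers: 32 blocks
shared memory: 24 blocks
warps: 3 blocks
blocks: 32 blocks

Answer: 3 blocks, 24 active warps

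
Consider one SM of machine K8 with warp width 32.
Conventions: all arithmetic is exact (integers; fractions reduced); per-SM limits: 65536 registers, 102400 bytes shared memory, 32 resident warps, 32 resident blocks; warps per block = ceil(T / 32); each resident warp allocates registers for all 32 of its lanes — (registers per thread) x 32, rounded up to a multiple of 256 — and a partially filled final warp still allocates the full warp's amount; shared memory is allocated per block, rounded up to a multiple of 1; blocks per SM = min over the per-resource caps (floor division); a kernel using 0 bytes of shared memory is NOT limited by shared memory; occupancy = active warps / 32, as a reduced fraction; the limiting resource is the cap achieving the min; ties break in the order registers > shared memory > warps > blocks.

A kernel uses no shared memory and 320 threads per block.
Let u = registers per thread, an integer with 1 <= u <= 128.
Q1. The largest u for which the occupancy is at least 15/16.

Answer: u = 64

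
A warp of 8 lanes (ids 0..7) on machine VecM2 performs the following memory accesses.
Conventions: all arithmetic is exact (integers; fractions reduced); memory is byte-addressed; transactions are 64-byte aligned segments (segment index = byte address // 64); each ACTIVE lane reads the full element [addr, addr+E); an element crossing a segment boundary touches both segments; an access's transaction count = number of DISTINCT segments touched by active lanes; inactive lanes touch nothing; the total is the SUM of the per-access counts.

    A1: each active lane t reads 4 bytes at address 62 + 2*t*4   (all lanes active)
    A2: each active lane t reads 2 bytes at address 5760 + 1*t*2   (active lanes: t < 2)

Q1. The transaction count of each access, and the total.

A1: 2 transactions
A2: 1 transaction

Answer: 2,1; total 3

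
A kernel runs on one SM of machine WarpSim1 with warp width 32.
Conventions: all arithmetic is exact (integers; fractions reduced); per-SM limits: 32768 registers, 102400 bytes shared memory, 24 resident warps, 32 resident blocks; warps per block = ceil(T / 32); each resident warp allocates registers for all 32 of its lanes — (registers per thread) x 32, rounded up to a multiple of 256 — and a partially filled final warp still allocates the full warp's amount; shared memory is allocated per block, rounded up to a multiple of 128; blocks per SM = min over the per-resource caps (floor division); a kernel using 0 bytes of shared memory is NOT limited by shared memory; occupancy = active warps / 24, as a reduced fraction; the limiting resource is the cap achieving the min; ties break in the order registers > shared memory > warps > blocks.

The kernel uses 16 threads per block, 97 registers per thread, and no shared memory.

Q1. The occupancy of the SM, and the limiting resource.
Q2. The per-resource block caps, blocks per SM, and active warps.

Answer: occupancy 3/8, limited by registers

registers: 9 blocks
shared memory: no limit (kernel uses none)
warps: 24 blocks
blocks: 32 blocks

Answer: 9 blocks, 9 active warps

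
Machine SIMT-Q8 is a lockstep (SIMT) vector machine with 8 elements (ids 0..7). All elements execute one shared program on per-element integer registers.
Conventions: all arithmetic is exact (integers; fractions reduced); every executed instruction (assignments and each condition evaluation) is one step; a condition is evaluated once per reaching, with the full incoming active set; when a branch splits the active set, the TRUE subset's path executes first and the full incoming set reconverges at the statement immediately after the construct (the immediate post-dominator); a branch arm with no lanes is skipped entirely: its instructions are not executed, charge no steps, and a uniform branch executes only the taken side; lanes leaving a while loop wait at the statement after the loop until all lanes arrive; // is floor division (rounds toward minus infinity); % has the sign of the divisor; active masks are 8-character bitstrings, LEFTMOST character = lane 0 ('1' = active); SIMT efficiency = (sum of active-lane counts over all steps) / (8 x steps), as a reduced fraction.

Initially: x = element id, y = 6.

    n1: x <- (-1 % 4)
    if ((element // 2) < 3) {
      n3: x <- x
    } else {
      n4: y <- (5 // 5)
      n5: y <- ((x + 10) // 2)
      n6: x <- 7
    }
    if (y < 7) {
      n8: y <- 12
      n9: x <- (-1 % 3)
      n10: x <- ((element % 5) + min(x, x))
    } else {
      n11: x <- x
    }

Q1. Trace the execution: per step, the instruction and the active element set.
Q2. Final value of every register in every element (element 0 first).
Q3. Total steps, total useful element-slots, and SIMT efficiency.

step 0: x <- (-1 % 4)                11111111
step 1: eval ((element // 2) < 3)    11111111
step 2: x <- x                       11111100
step 3: y <- (5 // 5)                00000011
step 4: y <- ((x + 10) // 2)         00000011
step 5: x <- 7                       00000011
step 6: eval (y < 7)                 11111111
step 7: y <- 12                      11111111
step 8: x <- (-1 % 3)                11111111
step 9: x <- ((element % 5) + min(x, x)) 11111111

Answer: 10 steps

x: 2,3,4,5,6,2,3,4
y: 12,12,12,12,12,12,12,12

steps = 10; useful = 60; efficiency = 60/80 = 3/4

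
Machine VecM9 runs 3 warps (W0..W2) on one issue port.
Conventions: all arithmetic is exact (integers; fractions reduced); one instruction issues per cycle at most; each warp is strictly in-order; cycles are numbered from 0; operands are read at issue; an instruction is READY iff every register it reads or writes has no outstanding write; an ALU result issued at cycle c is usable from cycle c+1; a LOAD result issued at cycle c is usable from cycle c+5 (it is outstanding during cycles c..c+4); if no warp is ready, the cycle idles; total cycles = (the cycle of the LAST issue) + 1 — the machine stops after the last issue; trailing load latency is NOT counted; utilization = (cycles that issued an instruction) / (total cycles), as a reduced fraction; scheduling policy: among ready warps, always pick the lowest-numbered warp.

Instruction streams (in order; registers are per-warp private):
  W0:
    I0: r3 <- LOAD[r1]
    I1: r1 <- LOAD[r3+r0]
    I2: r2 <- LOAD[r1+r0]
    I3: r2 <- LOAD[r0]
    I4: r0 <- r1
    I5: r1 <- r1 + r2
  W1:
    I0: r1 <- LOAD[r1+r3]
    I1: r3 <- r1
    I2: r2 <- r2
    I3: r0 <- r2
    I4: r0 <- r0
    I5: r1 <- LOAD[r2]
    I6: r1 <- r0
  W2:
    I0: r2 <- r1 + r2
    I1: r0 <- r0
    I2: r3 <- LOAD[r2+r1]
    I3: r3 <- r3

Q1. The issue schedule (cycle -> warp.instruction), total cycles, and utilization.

cycle 0: W0.I0
cycle 1: W1.I0
cycle 2: W2.I0
cycle 3: W2.I1
cycle 4: W2.I2
cycle 5: W0.I1
cycle 6: W1.I1
cycle 7: W1.I2
cycle 8: W1.I3
cycle 9: W1.I4
cycle 10: W0.I2
cycle 11: W1.I5
cycle 12: W2.I3
cycle 13: idle
cycle 14: idle
cycle 15: W0.I3
cycle 16: W0.I4
cycle 17: W1.I6
cycle 18: idle
cycle 19: idle
cycle 20: W0.I5

Answer: 21 cycles, utilization 17/21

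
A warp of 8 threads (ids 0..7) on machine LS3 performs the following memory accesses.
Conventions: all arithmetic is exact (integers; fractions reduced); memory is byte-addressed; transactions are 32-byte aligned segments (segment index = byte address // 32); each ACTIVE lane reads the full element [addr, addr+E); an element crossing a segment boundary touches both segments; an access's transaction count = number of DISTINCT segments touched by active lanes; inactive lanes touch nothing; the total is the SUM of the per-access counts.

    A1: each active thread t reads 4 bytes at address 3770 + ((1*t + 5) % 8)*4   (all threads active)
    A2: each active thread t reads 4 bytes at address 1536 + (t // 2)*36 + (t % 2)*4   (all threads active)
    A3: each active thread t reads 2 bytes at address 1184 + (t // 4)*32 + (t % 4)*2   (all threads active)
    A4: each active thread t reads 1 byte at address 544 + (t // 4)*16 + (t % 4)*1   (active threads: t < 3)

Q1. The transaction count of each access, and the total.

A1: 2 transactions
A2: 4 transactions
A3: 2 transactions
A4: 1 transaction

Answer: 2,4,2,1; total 9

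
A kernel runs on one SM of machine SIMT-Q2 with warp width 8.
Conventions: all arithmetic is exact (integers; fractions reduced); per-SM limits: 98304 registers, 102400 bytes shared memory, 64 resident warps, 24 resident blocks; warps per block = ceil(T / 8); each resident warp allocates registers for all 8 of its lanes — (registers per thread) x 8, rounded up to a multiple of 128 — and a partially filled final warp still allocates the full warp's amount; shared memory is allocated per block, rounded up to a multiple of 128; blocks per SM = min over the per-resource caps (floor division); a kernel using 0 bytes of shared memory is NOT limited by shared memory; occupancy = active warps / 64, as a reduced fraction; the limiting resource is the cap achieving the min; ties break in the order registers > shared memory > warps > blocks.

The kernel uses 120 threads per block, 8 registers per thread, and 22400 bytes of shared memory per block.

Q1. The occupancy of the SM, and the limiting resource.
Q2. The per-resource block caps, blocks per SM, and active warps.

Answer: occupancy 15/16, limited by shared memory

registers: 51 blocks
shared memory: 4 blocks
warps: 4 blocks
blocks: 24 blocks

Answer: 4 blocks, 60 active warps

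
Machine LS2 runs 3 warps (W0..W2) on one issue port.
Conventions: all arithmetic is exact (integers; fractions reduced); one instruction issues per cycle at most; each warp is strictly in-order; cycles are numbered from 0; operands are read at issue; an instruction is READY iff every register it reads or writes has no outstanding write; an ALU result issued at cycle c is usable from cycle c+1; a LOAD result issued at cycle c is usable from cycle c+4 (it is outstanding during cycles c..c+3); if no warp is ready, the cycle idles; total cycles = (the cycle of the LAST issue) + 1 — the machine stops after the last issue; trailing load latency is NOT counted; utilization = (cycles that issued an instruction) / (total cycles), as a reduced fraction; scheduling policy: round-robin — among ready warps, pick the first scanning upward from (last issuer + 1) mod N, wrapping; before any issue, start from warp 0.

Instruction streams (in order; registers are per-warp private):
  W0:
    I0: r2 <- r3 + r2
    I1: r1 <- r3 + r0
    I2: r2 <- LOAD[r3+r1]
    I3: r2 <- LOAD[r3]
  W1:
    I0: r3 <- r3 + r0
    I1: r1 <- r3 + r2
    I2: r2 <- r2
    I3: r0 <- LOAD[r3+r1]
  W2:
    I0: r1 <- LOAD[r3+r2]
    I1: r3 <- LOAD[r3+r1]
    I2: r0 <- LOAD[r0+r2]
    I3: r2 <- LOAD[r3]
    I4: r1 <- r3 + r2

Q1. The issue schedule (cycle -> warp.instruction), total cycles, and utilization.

cycle 0: W0.I0
cycle 1: W1.I0
cycle 2: W2.I0
cycle 3: W0.I1
cycle 4: W1.I1
cycle 5: W0.I2
cycle 6: W1.I2
cycle 7: W2.I1
cycle 8: W1.I3
cycle 9: W2.I2
cycle 10: W0.I3
cycle 11: W2.I3
cycle 12: idle
cycle 13: idle
cycle 14: idle
cycle 15: W2.I4

Answer: 16 cycles, utilization 13/16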